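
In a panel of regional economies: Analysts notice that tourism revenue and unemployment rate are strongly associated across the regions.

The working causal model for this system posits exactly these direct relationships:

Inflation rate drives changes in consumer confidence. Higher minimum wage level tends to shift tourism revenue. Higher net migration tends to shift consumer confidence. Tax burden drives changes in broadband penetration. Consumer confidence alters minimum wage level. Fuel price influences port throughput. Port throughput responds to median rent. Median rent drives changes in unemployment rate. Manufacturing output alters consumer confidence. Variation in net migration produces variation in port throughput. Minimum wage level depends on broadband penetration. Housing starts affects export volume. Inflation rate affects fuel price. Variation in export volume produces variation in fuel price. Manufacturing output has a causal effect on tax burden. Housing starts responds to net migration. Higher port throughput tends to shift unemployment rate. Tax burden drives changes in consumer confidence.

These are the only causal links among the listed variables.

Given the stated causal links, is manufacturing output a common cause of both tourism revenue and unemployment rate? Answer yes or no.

Manufacturing output has no stated causal path to unemployment rate. A confounder must cause both variables, so manufacturing output does not qualify.

no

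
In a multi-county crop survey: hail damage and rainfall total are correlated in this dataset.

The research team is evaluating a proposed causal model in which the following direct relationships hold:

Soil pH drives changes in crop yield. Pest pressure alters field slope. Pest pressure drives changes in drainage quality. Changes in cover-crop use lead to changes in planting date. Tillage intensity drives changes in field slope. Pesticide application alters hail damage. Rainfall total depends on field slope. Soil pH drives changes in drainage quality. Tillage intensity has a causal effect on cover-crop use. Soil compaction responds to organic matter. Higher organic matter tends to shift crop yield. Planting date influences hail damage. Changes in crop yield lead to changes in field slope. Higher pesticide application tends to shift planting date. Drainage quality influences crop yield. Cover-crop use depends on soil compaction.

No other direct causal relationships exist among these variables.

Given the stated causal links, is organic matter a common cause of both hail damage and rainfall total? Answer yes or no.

yes

Organic matter has a causal path to hail damage (organic matter → soil compaction → cover-crop use → planting date → hail damage) and to rainfall total (organic matter → crop yield → field slope → rainfall total), so it is a common cause of both — a confounder.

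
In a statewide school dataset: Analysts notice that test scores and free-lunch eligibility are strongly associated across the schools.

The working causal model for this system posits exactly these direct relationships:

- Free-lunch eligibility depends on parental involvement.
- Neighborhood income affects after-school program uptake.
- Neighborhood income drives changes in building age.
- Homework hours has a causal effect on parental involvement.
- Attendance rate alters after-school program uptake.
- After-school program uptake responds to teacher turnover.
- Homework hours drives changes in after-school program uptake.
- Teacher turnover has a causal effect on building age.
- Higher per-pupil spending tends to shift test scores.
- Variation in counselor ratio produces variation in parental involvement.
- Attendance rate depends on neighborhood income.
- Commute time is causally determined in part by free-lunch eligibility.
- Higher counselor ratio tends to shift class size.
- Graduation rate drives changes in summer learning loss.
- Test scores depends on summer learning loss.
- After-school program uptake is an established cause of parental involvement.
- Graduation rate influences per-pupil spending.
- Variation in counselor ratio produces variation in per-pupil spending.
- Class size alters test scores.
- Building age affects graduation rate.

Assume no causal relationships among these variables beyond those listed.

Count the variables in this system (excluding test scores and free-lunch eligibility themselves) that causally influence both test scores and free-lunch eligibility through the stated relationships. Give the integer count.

3

The common causes are: counselor ratio (to test scores via counselor ratio → per-pupil spending → test scores; to free-lunch eligibility via counselor ratio → parental involvement → free-lunch eligibility); neighborhood income (to test scores via neighborhood income → building age → graduation rate → summer learning loss → test scores; to free-lunch eligibility via neighborhood income → after-school program uptake → parental involvement → free-lunch eligibility); teacher turnover (to test scores via teacher turnover → building age → graduation rate → summer learning loss → test scores; to free-lunch eligibility via teacher turnover → after-school program uptake → parental involvement → free-lunch eligibility).
Every other variable lacks a causal path to at least one of test scores and free-lunch eligibility.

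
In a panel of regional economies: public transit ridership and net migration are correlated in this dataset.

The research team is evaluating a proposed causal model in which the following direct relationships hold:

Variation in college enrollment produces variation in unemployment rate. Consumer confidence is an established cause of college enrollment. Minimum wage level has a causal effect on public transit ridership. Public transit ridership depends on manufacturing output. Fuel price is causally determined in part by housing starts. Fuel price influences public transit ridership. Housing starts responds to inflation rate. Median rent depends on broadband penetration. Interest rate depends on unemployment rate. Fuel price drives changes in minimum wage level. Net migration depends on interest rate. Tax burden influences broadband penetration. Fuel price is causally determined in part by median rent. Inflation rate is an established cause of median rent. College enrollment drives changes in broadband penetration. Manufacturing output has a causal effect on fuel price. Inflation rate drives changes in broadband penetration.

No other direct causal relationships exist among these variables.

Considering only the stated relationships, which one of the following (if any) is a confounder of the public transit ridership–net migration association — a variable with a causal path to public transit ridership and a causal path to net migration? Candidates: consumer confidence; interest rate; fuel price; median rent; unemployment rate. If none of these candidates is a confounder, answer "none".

Consumer confidence causes public transit ridership (consumer confidence → college enrollment → broadband penetration → median rent → fuel price → public transit ridership) and also causes net migration (consumer confidence → college enrollment → unemployment rate → interest rate → net migration); it is a common cause of both.
Each of the other candidates lacks a causal path to at least one of public transit ridership and net migration, so they do not confound the relationship.

consumer confidence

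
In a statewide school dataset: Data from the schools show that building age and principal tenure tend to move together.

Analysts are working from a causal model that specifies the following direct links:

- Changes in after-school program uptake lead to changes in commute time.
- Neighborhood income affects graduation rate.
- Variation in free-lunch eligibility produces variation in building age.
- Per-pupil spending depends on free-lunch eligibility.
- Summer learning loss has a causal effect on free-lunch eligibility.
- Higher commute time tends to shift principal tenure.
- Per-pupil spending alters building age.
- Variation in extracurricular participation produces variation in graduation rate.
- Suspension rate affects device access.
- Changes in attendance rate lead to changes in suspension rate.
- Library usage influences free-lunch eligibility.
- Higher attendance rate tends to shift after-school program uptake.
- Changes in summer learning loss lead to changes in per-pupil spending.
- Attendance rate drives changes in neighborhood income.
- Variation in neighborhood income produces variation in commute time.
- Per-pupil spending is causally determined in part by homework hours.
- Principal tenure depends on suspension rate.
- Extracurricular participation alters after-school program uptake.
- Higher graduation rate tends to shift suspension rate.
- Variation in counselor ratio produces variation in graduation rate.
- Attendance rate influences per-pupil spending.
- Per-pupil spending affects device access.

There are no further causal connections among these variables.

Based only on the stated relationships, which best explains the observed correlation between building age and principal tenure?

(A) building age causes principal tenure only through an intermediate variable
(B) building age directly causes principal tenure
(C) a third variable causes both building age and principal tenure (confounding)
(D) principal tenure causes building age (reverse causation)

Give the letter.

C

Attendance rate causes building age (attendance rate → per-pupil spending → building age) and principal tenure (attendance rate → suspension rate → principal tenure) — a common cause creating the correlation.
There is no stated path from building age to principal tenure or from principal tenure to building age, so neither direct nor reverse causation applies.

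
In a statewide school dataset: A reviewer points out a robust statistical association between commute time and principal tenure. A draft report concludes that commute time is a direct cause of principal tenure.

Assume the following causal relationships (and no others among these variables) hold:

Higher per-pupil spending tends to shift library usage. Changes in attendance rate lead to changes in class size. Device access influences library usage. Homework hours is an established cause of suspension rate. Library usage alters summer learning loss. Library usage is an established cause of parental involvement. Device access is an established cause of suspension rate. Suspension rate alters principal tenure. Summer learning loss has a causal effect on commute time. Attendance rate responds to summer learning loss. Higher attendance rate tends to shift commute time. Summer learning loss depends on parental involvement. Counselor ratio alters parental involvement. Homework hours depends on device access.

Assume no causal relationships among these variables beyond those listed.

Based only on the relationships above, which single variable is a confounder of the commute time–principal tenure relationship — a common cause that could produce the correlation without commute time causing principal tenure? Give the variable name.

device access

Device access has a causal path to commute time (device access → library usage → summer learning loss → commute time) and a separate causal path to principal tenure (device access → suspension rate → principal tenure), so it is a common cause of both.
No stated relationship gives commute time a causal route to principal tenure, so the correlation is explained by the shared upstream cause rather than a direct effect.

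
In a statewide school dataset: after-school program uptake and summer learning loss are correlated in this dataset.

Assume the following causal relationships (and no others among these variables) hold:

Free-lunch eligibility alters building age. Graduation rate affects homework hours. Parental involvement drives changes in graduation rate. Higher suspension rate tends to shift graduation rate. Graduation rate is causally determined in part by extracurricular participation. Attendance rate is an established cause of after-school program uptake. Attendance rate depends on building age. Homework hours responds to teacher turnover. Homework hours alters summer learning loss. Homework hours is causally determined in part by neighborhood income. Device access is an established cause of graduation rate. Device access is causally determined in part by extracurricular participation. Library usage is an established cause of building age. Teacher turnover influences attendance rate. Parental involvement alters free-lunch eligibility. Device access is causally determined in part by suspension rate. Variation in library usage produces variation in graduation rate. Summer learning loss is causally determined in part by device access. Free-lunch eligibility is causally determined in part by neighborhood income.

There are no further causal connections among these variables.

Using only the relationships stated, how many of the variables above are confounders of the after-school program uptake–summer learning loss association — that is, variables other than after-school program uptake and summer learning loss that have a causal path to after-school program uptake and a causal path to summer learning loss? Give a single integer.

The common causes are: library usage (to after-school program uptake via library usage → building age → attendance rate → after-school program uptake; to summer learning loss via library usage → graduation rate → homework hours → summer learning loss); neighborhood income (to after-school program uptake via neighborhood income → free-lunch eligibility → building age → attendance rate → after-school program uptake; to summer learning loss via neighborhood income → homework hours → summer learning loss); parental involvement (to after-school program uptake via parental involvement → free-lunch eligibility → building age → attendance rate → after-school program uptake; to summer learning loss via parental involvement → graduation rate → homework hours → summer learning loss); teacher turnover (to after-school program uptake via teacher turnover → attendance rate → after-school program uptake; to summer learning loss via teacher turnover → homework hours → summer learning loss).
Every other variable lacks a causal path to at least one of after-school program uptake and summer learning loss.

4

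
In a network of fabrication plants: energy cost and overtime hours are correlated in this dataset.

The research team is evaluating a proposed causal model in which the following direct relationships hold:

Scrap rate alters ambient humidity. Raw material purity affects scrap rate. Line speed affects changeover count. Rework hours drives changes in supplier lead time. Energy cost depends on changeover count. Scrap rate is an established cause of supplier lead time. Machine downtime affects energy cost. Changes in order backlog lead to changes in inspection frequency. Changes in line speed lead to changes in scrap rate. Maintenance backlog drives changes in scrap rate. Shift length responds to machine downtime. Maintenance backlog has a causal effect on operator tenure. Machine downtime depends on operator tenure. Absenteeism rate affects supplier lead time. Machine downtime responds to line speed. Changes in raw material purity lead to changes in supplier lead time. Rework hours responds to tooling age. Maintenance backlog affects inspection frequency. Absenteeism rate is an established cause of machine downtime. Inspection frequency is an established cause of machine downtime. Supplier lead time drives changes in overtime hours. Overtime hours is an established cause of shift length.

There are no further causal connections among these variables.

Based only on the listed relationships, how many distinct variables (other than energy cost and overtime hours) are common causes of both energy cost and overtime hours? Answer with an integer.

The common causes are: absenteeism rate (to energy cost via absenteeism rate → machine downtime → energy cost; to overtime hours via absenteeism rate → supplier lead time → overtime hours); line speed (to energy cost via line speed → machine downtime → energy cost; to overtime hours via line speed → scrap rate → supplier lead time → overtime hours); maintenance backlog (to energy cost via maintenance backlog → operator tenure → machine downtime → energy cost; to overtime hours via maintenance backlog → scrap rate → supplier lead time → overtime hours).
Every other variable lacks a causal path to at least one of energy cost and overtime hours.

3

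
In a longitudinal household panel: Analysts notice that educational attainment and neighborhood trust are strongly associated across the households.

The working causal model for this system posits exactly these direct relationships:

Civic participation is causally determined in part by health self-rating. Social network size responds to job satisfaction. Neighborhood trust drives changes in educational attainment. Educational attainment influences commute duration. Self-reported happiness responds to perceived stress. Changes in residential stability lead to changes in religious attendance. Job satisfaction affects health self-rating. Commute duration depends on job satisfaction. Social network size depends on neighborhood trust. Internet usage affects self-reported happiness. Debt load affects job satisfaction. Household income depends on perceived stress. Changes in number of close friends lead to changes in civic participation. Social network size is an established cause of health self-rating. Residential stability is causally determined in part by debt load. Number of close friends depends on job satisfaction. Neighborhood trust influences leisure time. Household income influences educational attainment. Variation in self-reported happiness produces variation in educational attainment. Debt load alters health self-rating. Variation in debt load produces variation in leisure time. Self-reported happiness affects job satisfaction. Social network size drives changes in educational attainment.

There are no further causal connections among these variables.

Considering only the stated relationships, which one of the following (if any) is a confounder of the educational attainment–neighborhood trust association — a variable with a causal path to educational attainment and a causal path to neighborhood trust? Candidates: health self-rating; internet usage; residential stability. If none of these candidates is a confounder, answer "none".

none

None of the listed candidates has causal paths to both educational attainment and neighborhood trust in the stated relationships, so none is a common cause.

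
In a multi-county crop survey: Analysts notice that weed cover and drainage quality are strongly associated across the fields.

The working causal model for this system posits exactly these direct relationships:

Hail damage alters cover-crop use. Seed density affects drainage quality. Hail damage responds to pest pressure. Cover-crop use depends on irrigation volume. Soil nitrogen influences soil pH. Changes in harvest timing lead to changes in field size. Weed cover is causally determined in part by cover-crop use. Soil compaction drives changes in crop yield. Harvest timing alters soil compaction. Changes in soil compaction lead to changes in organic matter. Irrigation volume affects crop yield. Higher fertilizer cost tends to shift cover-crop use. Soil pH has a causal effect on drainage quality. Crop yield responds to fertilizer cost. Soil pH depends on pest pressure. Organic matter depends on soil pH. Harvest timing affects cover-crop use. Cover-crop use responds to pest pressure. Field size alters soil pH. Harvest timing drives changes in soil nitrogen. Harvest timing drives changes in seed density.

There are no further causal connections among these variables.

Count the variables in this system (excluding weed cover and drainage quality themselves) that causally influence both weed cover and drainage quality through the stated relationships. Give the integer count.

2

The common causes are: harvest timing (to weed cover via harvest timing → cover-crop use → weed cover; to drainage quality via harvest timing → seed density → drainage quality); pest pressure (to weed cover via pest pressure → cover-crop use → weed cover; to drainage quality via pest pressure → soil pH → drainage quality).
Every other variable lacks a causal path to at least one of weed cover and drainage quality.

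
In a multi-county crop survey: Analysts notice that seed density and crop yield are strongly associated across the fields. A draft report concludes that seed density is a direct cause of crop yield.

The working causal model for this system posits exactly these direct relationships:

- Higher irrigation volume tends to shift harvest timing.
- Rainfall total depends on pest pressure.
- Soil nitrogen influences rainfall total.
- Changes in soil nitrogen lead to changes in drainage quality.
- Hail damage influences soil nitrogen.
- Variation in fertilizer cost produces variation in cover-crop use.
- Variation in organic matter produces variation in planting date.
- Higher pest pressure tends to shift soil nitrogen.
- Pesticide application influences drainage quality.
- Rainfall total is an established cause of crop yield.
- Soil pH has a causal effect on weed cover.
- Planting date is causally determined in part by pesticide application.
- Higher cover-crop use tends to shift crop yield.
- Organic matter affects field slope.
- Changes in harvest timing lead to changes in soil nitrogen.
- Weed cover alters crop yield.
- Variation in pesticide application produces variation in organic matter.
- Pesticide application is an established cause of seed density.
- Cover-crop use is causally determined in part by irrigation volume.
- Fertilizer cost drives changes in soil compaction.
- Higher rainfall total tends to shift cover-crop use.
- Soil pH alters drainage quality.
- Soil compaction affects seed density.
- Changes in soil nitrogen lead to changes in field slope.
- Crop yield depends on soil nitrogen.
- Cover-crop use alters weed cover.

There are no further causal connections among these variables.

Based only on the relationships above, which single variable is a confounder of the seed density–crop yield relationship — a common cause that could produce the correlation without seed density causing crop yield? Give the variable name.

fertilizer cost

Fertilizer cost has a causal path to seed density (fertilizer cost → soil compaction → seed density) and a separate causal path to crop yield (fertilizer cost → cover-crop use → crop yield), so it is a common cause of both.
No stated relationship gives seed density a causal route to crop yield, so the correlation is explained by the shared upstream cause rather than a direct effect.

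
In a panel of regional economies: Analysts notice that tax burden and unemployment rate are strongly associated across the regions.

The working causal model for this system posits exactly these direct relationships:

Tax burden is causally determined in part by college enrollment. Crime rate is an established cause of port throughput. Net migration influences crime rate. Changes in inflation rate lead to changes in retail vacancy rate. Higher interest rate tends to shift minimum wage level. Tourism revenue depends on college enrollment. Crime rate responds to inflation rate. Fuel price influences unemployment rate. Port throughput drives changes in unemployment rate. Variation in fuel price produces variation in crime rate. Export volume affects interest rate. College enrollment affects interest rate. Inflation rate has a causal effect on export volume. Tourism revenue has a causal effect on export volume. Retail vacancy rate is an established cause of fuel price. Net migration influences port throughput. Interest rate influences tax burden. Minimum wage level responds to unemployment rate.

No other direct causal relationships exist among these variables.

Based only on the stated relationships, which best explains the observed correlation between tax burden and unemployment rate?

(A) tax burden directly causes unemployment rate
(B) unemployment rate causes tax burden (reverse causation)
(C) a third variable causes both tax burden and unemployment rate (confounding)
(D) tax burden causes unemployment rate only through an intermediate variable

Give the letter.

C

Inflation rate causes tax burden (inflation rate → export volume → interest rate → tax burden) and unemployment rate (inflation rate → crime rate → port throughput → unemployment rate) — a common cause creating the correlation.
There is no stated path from tax burden to unemployment rate or from unemployment rate to tax burden, so neither direct nor reverse causation applies.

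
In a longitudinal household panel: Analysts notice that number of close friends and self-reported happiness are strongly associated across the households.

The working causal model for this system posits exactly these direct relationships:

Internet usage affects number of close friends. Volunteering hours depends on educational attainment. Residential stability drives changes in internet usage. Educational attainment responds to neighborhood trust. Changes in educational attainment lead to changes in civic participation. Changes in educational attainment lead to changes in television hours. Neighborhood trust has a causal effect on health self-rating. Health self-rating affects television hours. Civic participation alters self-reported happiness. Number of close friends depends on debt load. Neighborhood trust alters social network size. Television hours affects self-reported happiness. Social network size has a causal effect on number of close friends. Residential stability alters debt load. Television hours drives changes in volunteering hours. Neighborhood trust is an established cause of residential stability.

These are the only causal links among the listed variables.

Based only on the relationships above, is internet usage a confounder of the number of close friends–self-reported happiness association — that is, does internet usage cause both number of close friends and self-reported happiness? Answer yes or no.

Internet usage has no stated causal path to self-reported happiness. A confounder must cause both variables, so internet usage does not qualify.

no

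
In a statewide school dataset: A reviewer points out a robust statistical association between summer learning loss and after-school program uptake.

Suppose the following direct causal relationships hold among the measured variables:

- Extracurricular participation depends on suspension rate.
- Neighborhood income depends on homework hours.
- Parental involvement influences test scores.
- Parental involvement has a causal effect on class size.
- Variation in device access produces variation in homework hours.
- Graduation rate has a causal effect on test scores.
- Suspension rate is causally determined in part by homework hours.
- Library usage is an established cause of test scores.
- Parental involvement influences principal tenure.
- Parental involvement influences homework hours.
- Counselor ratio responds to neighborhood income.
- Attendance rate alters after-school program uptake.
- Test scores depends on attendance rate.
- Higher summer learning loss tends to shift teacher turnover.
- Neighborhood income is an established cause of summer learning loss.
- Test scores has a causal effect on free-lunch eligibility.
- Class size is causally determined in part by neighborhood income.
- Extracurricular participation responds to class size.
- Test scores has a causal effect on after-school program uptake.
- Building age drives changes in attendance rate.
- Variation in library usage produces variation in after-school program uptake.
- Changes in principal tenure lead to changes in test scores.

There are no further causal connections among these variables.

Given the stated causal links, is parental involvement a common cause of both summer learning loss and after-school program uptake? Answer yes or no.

yes

Parental involvement has a causal path to summer learning loss (parental involvement → homework hours → neighborhood income → summer learning loss) and to after-school program uptake (parental involvement → test scores → after-school program uptake), so it is a common cause of both — a confounder.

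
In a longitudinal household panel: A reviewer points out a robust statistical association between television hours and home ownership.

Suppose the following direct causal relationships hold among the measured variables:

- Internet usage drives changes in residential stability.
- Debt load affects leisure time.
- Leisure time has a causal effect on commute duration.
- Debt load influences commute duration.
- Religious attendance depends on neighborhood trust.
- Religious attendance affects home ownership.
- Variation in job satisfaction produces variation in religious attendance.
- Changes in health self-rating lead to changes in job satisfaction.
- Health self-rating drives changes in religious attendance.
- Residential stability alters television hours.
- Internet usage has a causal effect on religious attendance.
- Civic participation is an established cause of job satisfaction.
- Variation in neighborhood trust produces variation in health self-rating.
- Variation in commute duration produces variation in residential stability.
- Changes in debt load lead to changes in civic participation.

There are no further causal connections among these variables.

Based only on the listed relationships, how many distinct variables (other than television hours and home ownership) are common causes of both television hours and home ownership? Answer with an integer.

The common causes are: debt load (to television hours via debt load → commute duration → residential stability → television hours; to home ownership via debt load → civic participation → job satisfaction → religious attendance → home ownership); internet usage (to television hours via internet usage → residential stability → television hours; to home ownership via internet usage → religious attendance → home ownership).
Every other variable lacks a causal path to at least one of television hours and home ownership.

2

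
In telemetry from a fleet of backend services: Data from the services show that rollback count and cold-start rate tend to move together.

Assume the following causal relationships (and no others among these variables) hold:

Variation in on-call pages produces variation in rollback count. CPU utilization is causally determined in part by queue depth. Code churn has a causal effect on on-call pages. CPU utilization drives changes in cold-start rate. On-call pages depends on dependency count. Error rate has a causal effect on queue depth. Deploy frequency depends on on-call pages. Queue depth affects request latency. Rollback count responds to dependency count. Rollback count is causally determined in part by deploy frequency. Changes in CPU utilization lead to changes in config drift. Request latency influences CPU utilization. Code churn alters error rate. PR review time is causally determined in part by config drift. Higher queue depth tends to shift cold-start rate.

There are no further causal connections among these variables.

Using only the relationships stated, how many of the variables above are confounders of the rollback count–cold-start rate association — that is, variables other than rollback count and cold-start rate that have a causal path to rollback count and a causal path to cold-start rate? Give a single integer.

1

The common causes are: code churn (to rollback count via code churn → on-call pages → rollback count; to cold-start rate via code churn → error rate → queue depth → cold-start rate).
Every other variable lacks a causal path to at least one of rollback count and cold-start rate.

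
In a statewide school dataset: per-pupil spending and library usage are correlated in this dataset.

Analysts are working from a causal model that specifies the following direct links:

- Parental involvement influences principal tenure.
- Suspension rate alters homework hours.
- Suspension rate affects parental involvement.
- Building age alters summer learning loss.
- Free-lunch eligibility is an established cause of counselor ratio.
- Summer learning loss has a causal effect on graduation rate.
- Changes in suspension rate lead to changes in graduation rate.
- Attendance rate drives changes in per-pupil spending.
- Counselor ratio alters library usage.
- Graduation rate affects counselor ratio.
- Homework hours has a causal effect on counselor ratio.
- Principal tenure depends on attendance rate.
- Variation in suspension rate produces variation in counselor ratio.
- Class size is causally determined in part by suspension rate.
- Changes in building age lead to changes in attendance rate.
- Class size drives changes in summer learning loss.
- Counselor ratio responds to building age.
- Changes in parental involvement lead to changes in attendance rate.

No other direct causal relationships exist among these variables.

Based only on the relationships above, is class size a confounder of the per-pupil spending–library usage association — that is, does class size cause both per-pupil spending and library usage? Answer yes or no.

Class size has no stated causal path to per-pupil spending. A confounder must cause both variables, so class size does not qualify.

no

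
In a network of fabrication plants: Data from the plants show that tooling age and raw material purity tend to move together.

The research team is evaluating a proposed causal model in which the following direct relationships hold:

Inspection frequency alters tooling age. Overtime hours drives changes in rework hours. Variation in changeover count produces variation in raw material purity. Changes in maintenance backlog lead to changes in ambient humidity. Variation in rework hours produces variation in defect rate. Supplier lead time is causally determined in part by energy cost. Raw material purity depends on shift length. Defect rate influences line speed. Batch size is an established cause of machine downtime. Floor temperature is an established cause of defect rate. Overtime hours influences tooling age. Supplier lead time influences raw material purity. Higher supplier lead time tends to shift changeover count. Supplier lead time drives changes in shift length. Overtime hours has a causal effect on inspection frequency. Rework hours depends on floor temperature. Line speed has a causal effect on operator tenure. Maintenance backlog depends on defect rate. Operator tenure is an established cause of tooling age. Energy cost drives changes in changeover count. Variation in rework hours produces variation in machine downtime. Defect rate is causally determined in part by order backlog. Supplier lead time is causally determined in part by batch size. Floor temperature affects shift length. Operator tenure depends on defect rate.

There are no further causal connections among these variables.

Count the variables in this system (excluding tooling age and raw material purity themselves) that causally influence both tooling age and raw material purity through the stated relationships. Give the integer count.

1

The common causes are: floor temperature (to tooling age via floor temperature → defect rate → operator tenure → tooling age; to raw material purity via floor temperature → shift length → raw material purity).
Every other variable lacks a causal path to at least one of tooling age and raw material purity.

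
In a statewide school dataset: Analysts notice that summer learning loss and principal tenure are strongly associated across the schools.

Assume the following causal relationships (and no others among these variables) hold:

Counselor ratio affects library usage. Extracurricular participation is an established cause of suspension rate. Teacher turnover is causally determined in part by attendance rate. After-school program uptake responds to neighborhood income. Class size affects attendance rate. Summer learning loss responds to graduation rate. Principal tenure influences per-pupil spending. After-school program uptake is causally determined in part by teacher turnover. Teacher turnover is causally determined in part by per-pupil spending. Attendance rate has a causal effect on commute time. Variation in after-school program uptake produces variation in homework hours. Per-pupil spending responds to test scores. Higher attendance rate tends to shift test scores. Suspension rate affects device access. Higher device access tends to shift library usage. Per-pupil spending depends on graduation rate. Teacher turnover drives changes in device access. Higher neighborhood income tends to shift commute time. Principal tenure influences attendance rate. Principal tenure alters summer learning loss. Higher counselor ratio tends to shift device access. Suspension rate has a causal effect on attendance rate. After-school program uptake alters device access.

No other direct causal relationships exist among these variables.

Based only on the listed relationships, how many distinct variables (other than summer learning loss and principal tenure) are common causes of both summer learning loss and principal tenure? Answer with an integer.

No listed variable has a causal path to both summer learning loss and principal tenure, so there are no common causes.

0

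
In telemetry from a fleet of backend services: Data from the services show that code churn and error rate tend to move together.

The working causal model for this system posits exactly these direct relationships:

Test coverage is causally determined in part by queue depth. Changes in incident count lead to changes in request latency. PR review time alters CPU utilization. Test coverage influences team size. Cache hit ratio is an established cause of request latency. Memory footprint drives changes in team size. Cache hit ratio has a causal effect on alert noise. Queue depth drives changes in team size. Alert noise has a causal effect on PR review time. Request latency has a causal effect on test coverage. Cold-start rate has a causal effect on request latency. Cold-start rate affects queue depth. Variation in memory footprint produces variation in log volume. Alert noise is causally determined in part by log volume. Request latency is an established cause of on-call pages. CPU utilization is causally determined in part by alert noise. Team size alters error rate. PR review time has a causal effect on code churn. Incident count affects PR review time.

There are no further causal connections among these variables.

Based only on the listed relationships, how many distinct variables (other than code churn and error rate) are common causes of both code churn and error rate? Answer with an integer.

3

The common causes are: cache hit ratio (to code churn via cache hit ratio → alert noise → PR review time → code churn; to error rate via cache hit ratio → request latency → test coverage → team size → error rate); incident count (to code churn via incident count → PR review time → code churn; to error rate via incident count → request latency → test coverage → team size → error rate); memory footprint (to code churn via memory footprint → log volume → alert noise → PR review time → code churn; to error rate via memory footprint → team size → error rate).
Every other variable lacks a causal path to at least one of code churn and error rate.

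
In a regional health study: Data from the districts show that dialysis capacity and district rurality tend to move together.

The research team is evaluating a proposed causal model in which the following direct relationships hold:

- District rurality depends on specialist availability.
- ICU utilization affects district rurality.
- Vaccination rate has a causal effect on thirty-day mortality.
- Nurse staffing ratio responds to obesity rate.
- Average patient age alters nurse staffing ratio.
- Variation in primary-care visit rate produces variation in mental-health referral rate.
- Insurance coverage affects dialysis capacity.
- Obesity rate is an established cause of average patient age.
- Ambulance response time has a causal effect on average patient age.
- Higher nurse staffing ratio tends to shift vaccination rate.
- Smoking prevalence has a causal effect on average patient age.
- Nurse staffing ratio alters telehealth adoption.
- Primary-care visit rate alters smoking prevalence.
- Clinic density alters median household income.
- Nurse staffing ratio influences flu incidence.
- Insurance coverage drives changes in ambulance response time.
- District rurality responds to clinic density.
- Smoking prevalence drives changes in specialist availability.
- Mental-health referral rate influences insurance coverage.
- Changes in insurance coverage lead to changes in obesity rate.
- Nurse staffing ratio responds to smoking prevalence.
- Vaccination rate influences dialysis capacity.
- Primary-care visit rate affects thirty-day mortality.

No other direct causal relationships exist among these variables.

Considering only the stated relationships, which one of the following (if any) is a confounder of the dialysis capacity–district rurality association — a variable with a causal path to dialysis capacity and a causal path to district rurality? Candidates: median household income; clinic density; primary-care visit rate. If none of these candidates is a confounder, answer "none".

primary-care visit rate

Primary-care visit rate causes dialysis capacity (primary-care visit rate → mental-health referral rate → insurance coverage → dialysis capacity) and also causes district rurality (primary-care visit rate → smoking prevalence → specialist availability → district rurality); it is a common cause of both.
Each of the other candidates lacks a causal path to at least one of dialysis capacity and district rurality, so they do not confound the relationship.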